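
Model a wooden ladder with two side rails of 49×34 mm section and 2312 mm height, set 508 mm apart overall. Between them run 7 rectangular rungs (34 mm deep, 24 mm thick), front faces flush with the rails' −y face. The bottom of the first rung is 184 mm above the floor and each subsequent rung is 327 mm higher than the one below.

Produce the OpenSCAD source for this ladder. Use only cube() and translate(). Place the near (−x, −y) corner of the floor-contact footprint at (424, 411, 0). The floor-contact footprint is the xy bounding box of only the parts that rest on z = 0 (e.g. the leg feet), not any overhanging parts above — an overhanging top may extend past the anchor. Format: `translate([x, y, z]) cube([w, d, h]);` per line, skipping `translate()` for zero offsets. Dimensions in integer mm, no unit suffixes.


translate([424, 411, 0]) cube([49, 34, 2312]);
translate([883, 411, 0]) cube([49, 34, 2312]);
translate([473, 411, 184]) cube([410, 34, 24]);
translate([473, 411, 511]) cube([410, 34, 24]);
translate([473, 411, 838]) cube([410, 34, 24]);
translate([473, 411, 1165]) cube([410, 34, 24]);
translate([473, 411, 1492]) cube([410, 34, 24]);
translate([473, 411, 1819]) cube([410, 34, 24]);
translate([473, 411, 2146]) cube([410, 34, 24]);


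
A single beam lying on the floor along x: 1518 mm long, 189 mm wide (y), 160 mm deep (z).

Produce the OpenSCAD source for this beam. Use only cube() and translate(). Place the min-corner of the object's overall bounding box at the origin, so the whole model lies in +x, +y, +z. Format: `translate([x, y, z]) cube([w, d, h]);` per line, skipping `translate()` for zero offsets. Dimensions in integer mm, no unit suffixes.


cube([1518, 189, 160]);


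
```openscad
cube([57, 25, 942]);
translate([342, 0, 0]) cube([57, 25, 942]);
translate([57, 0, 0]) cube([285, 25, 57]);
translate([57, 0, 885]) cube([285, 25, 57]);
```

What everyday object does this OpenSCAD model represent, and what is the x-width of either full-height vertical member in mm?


A picture frame. The border width is 57 mm.

Four thin pieces enclosing a rectangular opening — a picture frame. The two full-height stiles are 942 mm tall; the top rail sits at z = 885 and is 57 mm tall, so the border above the opening is 942 − 885 = 57 mm, matching the stile x-width.


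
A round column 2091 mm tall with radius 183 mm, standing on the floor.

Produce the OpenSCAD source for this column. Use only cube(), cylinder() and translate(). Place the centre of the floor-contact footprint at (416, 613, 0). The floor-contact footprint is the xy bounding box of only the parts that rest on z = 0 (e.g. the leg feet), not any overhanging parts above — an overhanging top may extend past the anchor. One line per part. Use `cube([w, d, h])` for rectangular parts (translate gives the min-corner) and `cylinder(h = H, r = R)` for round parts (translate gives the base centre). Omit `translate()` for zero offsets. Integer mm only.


translate([416, 613, 0]) cylinder(h = 2091, r = 183);


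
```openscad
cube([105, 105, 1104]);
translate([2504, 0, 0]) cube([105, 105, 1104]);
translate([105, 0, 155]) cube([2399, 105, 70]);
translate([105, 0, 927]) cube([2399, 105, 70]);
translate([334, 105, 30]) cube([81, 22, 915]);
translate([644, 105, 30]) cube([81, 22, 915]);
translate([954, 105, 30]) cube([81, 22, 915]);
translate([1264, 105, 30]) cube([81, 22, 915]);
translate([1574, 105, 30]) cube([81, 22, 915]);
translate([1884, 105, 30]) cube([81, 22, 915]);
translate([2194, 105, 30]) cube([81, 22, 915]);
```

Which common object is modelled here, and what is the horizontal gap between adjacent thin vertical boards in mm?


A fence section. The picket gap is 229 mm.

Two posts, two rails, 7 pickets — a fence section. Span 2399 mm holds 7 pickets of 81 mm with 8 equal gaps: ⌊(2399 − 7·81) / 8⌋ = 229 mm.


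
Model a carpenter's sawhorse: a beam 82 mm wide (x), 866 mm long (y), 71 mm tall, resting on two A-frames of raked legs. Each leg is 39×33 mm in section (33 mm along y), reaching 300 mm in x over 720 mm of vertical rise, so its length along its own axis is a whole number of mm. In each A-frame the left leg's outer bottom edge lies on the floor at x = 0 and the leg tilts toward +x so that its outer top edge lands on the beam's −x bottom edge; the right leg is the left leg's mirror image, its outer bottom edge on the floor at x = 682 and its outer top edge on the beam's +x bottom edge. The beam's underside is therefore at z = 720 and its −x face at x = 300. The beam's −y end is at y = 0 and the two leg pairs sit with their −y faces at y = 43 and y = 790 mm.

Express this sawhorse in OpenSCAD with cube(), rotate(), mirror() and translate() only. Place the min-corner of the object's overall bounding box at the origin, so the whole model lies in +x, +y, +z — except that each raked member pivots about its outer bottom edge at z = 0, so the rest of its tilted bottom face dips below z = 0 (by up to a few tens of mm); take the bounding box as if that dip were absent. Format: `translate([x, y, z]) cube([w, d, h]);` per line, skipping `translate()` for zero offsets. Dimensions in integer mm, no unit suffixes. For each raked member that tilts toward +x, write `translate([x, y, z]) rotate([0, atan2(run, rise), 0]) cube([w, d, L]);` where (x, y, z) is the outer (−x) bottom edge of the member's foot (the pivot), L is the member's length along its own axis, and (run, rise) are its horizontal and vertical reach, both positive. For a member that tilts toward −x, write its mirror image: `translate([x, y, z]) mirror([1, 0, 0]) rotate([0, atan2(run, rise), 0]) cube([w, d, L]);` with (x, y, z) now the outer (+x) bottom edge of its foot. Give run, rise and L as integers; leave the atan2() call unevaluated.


translate([300, 0, 720]) cube([82, 866, 71]);
translate([0, 43, 0]) rotate([0, atan2(300, 720), 0]) cube([39, 33, 780]);
translate([682, 43, 0]) mirror([1, 0, 0]) rotate([0, atan2(300, 720), 0]) cube([39, 33, 780]);
translate([0, 790, 0]) rotate([0, atan2(300, 720), 0]) cube([39, 33, 780]);
translate([682, 790, 0]) mirror([1, 0, 0]) rotate([0, atan2(300, 720), 0]) cube([39, 33, 780]);


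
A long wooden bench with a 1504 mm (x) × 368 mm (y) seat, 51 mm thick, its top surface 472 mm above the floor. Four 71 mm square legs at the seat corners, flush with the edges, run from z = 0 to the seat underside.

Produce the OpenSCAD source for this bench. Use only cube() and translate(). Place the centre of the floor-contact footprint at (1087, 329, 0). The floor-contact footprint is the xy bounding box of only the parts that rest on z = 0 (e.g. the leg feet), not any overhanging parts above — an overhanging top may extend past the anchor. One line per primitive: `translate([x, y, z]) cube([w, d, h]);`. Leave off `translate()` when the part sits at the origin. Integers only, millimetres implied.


translate([335, 145, 421]) cube([1504, 368, 51]);
translate([335, 145, 0]) cube([71, 71, 421]);
translate([335, 442, 0]) cube([71, 71, 421]);
translate([1768, 145, 0]) cube([71, 71, 421]);
translate([1768, 442, 0]) cube([71, 71, 421]);


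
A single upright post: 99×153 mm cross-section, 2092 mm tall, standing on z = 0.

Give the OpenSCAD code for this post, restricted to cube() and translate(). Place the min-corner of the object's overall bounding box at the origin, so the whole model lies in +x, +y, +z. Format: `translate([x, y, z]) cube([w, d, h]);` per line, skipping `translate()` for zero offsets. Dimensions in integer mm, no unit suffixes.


cube([99, 153, 2092]);


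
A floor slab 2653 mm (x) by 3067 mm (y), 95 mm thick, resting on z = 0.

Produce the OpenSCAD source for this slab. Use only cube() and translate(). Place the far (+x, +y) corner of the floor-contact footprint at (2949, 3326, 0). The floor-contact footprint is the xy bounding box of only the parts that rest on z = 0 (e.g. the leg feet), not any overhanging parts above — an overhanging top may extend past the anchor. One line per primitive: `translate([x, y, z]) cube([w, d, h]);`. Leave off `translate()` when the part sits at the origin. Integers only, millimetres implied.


translate([296, 259, 0]) cube([2653, 3067, 95]);


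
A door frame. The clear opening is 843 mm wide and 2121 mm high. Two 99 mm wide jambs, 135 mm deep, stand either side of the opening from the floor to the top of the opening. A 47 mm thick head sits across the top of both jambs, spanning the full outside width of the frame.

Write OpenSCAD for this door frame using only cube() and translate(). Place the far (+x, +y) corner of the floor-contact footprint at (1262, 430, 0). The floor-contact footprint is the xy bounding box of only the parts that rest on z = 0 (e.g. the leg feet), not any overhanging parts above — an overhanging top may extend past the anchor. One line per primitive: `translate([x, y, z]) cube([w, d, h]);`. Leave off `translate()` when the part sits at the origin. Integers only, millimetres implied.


translate([221, 295, 0]) cube([99, 135, 2121]);
translate([1163, 295, 0]) cube([99, 135, 2121]);
translate([221, 295, 2121]) cube([1041, 135, 47]);


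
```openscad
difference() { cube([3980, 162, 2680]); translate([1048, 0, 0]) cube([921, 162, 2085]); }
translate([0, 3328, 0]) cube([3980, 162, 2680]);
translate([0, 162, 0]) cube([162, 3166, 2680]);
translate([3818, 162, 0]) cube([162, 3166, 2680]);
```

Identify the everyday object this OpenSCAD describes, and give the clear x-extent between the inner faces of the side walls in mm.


A single room. The interior width is 3656 mm.

Four walls enclosing a rectangle with a door in the front wall — a room. Outside width 3980 minus two 162 mm walls gives 3656 mm.


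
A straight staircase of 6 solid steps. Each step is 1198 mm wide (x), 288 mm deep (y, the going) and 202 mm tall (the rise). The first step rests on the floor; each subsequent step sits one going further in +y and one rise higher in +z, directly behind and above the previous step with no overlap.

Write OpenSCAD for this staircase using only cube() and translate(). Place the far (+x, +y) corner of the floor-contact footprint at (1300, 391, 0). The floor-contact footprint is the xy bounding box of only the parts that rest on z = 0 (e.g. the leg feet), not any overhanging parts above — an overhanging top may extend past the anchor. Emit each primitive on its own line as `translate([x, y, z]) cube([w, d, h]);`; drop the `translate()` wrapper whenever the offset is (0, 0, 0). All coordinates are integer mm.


translate([102, 103, 0]) cube([1198, 288, 202]);
translate([102, 391, 202]) cube([1198, 288, 202]);
translate([102, 679, 404]) cube([1198, 288, 202]);
translate([102, 967, 606]) cube([1198, 288, 202]);
translate([102, 1255, 808]) cube([1198, 288, 202]);
translate([102, 1543, 1010]) cube([1198, 288, 202]);


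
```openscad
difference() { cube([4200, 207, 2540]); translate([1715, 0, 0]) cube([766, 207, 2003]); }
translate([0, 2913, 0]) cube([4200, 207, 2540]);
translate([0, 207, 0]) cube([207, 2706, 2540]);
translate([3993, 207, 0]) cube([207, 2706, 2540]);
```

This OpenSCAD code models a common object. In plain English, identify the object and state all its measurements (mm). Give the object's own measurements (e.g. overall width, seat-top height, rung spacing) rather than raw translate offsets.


A single room: four walls, each 2540 mm tall and 207 mm thick, enclosing an outside footprint 4200×3120 mm (x × y), no floor or roof. The front and back walls (−y and +y sides) run the full x-width; the side walls fit between their inner faces. A door opening 766 mm wide and 2003 mm tall is cut through the front wall from the floor up, its −x edge 1715 mm from the wall's −x end.


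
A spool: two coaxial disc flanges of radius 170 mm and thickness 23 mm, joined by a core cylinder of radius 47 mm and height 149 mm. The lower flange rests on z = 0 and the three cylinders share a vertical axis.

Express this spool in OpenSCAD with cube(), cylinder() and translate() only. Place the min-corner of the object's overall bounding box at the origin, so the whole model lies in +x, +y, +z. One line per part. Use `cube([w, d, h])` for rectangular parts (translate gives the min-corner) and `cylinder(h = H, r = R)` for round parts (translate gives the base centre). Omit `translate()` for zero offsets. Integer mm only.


translate([170, 170, 0]) cylinder(h = 23, r = 170);
translate([170, 170, 23]) cylinder(h = 149, r = 47);
translate([170, 170, 172]) cylinder(h = 23, r = 170);


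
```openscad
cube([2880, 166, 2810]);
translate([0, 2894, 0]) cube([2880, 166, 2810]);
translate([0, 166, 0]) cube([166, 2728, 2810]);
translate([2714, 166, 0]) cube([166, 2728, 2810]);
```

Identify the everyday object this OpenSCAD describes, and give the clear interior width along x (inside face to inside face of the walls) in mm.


A house (or room) frame. The interior width is 2548 mm.

Four 2810 mm walls enclosing a rectangle with no floor or roof — a room or house frame. Outside width is 2880 mm and wall thickness is 166 mm, so the interior width is 2880 − 2 × 166 = 2548 mm.


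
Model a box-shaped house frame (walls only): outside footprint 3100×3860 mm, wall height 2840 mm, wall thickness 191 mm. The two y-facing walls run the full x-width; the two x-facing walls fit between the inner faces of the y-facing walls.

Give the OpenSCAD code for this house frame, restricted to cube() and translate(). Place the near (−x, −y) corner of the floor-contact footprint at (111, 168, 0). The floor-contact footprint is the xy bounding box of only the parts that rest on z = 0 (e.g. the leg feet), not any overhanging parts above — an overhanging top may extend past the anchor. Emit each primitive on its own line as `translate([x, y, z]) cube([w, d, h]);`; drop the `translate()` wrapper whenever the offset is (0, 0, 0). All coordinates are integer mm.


translate([111, 168, 0]) cube([3100, 191, 2840]);
translate([111, 3837, 0]) cube([3100, 191, 2840]);
translate([111, 359, 0]) cube([191, 3478, 2840]);
translate([3020, 359, 0]) cube([191, 3478, 2840]);


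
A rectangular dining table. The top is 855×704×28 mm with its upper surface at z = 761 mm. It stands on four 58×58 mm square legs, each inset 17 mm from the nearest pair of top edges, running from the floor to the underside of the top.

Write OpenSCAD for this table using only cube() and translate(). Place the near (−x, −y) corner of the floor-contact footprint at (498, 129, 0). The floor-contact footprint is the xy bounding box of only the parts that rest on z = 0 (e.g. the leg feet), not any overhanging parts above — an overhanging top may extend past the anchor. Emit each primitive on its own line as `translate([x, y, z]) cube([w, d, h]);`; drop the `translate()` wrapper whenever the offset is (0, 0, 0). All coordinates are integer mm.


translate([481, 112, 733]) cube([855, 704, 28]);
translate([498, 129, 0]) cube([58, 58, 733]);
translate([1261, 129, 0]) cube([58, 58, 733]);
translate([498, 741, 0]) cube([58, 58, 733]);
translate([1261, 741, 0]) cube([58, 58, 733]);


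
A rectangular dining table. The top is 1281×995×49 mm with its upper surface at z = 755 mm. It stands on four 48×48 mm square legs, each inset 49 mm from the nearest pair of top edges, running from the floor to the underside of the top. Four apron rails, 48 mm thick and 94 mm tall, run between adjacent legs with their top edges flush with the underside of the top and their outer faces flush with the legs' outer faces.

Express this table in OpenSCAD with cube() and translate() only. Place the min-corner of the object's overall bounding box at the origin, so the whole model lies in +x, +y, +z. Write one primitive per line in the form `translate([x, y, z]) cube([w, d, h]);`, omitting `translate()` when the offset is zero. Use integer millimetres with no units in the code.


// leg_h = 755 - 49 = 706
// apron z = 706 - 94 = 612
translate([0, 0, 706]) cube([1281, 995, 49]);
translate([49, 49, 0]) cube([48, 48, 706]);
translate([1184, 49, 0]) cube([48, 48, 706]);
translate([49, 898, 0]) cube([48, 48, 706]);
translate([1184, 898, 0]) cube([48, 48, 706]);
translate([97, 49, 612]) cube([1087, 48, 94]);
translate([97, 898, 612]) cube([1087, 48, 94]);
translate([49, 97, 612]) cube([48, 801, 94]);
translate([1184, 97, 612]) cube([48, 801, 94]);


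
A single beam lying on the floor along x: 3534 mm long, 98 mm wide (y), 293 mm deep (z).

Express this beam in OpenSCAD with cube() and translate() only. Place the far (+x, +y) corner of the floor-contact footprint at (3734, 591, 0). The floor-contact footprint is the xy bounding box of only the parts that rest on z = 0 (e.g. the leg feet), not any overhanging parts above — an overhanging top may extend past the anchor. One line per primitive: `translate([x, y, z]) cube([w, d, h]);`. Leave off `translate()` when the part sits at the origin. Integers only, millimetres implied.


translate([200, 493, 0]) cube([3534, 98, 293]);


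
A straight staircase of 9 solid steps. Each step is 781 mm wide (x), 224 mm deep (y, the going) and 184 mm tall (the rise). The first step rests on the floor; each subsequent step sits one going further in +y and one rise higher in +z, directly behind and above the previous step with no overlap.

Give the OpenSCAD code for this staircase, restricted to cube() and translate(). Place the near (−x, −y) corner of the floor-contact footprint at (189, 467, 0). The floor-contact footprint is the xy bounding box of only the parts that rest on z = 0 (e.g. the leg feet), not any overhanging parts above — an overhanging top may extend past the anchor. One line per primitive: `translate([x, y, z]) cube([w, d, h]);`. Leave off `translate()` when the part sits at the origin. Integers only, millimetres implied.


translate([189, 467, 0]) cube([781, 224, 184]);
translate([189, 691, 184]) cube([781, 224, 184]);
translate([189, 915, 368]) cube([781, 224, 184]);
translate([189, 1139, 552]) cube([781, 224, 184]);
translate([189, 1363, 736]) cube([781, 224, 184]);
translate([189, 1587, 920]) cube([781, 224, 184]);
translate([189, 1811, 1104]) cube([781, 224, 184]);
translate([189, 2035, 1288]) cube([781, 224, 184]);
translate([189, 2259, 1472]) cube([781, 224, 184]);


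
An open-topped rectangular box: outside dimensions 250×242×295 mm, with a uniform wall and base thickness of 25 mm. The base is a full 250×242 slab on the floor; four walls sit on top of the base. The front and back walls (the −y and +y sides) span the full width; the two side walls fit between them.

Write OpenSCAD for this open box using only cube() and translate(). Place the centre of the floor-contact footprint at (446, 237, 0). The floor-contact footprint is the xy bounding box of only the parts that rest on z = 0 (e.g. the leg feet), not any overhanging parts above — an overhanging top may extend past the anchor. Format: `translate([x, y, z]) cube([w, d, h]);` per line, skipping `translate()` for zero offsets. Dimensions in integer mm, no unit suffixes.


translate([321, 116, 0]) cube([250, 242, 25]);
translate([321, 116, 25]) cube([250, 25, 270]);
translate([321, 333, 25]) cube([250, 25, 270]);
translate([321, 141, 25]) cube([25, 192, 270]);
translate([546, 141, 25]) cube([25, 192, 270]);


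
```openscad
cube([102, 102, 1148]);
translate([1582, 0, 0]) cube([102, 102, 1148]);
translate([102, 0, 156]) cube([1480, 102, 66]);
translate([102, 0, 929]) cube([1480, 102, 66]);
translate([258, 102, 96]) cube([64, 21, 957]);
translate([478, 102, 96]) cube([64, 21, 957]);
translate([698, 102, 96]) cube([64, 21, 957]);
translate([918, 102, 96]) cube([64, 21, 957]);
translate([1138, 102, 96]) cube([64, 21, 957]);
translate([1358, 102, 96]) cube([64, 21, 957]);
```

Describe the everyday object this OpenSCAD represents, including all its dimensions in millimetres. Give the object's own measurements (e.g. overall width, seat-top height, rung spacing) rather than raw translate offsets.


A fence section. Two 102×102 mm posts, 1148 mm tall, stand on the floor with a clear span of 1480 mm between their inner faces. Two horizontal rails of 102×66 mm section span the gap between the posts with their undersides at z = 156 mm and z = 929 mm, flush with the posts' −y face. 6 pickets, each 64 mm wide, 21 mm thick and 957 mm tall, are fixed to the +y face of the rails with their bottoms at z = 96 mm, spaced across the span with a 156 mm gap after the −x post and between neighbouring pickets, with 160 mm left before the +x post.


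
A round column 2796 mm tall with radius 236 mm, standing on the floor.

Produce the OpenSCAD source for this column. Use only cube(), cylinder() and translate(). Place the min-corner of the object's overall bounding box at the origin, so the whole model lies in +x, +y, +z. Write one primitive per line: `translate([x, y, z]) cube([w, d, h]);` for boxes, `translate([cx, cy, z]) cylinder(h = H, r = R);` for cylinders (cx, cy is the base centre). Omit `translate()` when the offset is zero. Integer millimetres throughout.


translate([236, 236, 0]) cylinder(h = 2796, r = 236);


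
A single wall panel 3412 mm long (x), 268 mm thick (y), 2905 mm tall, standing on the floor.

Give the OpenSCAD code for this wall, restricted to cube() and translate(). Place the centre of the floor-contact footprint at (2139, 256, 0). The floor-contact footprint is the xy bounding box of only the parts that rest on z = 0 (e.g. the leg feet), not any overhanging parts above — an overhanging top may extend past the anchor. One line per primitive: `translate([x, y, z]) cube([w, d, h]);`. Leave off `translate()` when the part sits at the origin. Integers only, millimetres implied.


translate([433, 122, 0]) cube([3412, 268, 2905]);


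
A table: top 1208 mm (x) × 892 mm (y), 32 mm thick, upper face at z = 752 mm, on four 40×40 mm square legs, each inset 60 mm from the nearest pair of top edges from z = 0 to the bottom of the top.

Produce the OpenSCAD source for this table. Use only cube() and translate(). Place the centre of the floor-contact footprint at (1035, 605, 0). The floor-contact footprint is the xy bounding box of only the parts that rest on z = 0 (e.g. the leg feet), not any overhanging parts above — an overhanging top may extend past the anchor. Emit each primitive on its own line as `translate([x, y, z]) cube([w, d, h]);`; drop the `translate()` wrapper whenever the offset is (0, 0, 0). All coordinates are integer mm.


// leg_h = 752 - 32 = 720
translate([431, 159, 720]) cube([1208, 892, 32]);
translate([491, 219, 0]) cube([40, 40, 720]);
translate([1539, 219, 0]) cube([40, 40, 720]);
translate([491, 951, 0]) cube([40, 40, 720]);
translate([1539, 951, 0]) cube([40, 40, 720]);


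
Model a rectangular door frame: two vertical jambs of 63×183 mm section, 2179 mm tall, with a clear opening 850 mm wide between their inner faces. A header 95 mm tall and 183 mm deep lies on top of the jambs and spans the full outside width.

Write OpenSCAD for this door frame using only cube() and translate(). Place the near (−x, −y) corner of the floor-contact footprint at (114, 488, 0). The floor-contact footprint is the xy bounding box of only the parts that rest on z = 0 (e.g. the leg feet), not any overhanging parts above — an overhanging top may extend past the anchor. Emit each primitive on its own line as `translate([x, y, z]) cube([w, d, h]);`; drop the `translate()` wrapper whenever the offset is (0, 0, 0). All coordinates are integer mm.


translate([114, 488, 0]) cube([63, 183, 2179]);
translate([1027, 488, 0]) cube([63, 183, 2179]);
translate([114, 488, 2179]) cube([976, 183, 95]);


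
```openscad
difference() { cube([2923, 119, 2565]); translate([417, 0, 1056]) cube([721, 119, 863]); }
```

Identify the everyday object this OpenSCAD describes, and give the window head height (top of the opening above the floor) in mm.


A wall with a window opening. The window head height is 1919 mm.

A wall with a rectangular opening subtracted — a window. Sill at z = 1056, opening 863 mm tall, so the head is at 1056 + 863 = 1919 mm.


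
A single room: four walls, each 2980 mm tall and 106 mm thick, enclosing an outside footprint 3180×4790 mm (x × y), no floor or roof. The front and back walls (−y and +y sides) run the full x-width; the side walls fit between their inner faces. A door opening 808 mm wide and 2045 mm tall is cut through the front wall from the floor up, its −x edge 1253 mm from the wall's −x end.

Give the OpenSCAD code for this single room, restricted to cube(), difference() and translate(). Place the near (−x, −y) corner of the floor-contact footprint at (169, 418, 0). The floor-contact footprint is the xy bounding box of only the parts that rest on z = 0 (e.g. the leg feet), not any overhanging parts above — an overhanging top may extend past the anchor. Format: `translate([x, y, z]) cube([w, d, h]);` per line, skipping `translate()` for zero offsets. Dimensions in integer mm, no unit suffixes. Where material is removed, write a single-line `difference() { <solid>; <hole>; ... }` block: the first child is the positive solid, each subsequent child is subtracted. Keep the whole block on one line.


difference() { translate([169, 418, 0]) cube([3180, 106, 2980]); translate([1422, 418, 0]) cube([808, 106, 2045]); }
translate([169, 5102, 0]) cube([3180, 106, 2980]);
translate([169, 524, 0]) cube([106, 4578, 2980]);
translate([3243, 524, 0]) cube([106, 4578, 2980]);


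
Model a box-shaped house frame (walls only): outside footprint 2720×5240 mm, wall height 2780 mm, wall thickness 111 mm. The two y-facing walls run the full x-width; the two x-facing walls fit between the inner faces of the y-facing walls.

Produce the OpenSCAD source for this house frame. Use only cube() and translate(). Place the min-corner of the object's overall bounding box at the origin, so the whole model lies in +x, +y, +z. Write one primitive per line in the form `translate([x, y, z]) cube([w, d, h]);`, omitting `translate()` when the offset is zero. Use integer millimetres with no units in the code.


cube([2720, 111, 2780]);
translate([0, 5129, 0]) cube([2720, 111, 2780]);
translate([0, 111, 0]) cube([111, 5018, 2780]);
translate([2609, 111, 0]) cube([111, 5018, 2780]);


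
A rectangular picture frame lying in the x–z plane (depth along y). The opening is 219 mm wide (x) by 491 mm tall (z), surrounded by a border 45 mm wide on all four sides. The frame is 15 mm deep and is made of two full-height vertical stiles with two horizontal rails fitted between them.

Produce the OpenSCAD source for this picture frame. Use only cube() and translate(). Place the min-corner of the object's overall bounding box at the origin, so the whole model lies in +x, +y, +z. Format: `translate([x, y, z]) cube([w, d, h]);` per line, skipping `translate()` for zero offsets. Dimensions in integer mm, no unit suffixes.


cube([45, 15, 581]);
translate([264, 0, 0]) cube([45, 15, 581]);
translate([45, 0, 0]) cube([219, 15, 45]);
translate([45, 0, 536]) cube([219, 15, 45]);


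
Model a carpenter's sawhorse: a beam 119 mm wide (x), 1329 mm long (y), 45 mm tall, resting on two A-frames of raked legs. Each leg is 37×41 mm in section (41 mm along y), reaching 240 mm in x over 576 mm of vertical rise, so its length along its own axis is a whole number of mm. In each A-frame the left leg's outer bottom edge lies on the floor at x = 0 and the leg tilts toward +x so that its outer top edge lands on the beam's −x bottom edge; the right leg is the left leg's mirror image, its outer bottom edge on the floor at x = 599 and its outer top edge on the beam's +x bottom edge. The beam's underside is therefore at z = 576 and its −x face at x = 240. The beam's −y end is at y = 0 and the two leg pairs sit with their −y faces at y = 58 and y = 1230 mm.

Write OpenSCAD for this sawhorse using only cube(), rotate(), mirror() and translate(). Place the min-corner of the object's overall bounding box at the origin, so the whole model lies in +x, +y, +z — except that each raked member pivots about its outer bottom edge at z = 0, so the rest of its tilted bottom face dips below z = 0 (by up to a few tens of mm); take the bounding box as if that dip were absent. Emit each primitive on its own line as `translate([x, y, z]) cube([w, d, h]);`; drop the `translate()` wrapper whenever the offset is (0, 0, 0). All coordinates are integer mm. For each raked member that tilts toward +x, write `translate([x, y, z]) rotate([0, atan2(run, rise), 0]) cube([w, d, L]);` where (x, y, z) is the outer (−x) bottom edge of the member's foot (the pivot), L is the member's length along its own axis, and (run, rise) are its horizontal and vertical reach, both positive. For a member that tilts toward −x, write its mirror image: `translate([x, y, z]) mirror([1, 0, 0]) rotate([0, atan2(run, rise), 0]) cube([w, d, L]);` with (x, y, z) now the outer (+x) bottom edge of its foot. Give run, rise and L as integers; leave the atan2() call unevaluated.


translate([240, 0, 576]) cube([119, 1329, 45]);
translate([0, 58, 0]) rotate([0, atan2(240, 576), 0]) cube([37, 41, 624]);
translate([599, 58, 0]) mirror([1, 0, 0]) rotate([0, atan2(240, 576), 0]) cube([37, 41, 624]);
translate([0, 1230, 0]) rotate([0, atan2(240, 576), 0]) cube([37, 41, 624]);
translate([599, 1230, 0]) mirror([1, 0, 0]) rotate([0, atan2(240, 576), 0]) cube([37, 41, 624]);


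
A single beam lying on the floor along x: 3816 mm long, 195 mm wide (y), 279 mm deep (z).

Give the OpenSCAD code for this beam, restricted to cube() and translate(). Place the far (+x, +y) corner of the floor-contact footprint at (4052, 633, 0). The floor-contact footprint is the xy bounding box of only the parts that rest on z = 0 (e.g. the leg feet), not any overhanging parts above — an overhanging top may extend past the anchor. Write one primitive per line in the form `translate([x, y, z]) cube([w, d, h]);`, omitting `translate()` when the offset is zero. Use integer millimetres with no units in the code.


translate([236, 438, 0]) cube([3816, 195, 279]);


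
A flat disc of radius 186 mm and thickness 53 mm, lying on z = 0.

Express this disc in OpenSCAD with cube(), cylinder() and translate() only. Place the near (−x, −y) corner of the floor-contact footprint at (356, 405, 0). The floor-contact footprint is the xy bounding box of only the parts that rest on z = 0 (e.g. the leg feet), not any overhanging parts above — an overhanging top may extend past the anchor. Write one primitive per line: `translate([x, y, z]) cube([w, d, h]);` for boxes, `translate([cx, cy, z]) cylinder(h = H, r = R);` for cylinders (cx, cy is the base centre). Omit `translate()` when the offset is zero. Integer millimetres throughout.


translate([542, 591, 0]) cylinder(h = 53, r = 186);


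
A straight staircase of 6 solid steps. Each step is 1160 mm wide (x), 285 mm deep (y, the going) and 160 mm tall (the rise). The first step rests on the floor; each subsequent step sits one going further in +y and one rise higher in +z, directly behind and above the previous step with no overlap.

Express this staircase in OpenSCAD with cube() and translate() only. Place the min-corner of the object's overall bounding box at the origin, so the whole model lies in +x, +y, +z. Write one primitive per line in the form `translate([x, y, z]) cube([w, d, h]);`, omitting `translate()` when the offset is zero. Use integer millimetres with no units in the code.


cube([1160, 285, 160]);
translate([0, 285, 160]) cube([1160, 285, 160]);
translate([0, 570, 320]) cube([1160, 285, 160]);
translate([0, 855, 480]) cube([1160, 285, 160]);
translate([0, 1140, 640]) cube([1160, 285, 160]);
translate([0, 1425, 800]) cube([1160, 285, 160]);


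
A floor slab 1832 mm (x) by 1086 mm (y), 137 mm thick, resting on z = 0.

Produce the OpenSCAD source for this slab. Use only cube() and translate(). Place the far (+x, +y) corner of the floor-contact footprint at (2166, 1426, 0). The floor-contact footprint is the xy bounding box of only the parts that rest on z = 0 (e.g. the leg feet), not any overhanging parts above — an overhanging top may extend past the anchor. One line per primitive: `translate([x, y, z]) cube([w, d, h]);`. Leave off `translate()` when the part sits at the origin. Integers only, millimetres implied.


translate([334, 340, 0]) cube([1832, 1086, 137]);


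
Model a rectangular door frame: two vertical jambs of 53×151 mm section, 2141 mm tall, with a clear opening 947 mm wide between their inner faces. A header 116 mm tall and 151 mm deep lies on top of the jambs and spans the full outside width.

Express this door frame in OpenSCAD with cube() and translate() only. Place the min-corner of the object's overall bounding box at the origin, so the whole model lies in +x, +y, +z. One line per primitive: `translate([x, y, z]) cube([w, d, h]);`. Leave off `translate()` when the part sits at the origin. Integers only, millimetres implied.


cube([53, 151, 2141]);
translate([1000, 0, 0]) cube([53, 151, 2141]);
translate([0, 0, 2141]) cube([1053, 151, 116]);


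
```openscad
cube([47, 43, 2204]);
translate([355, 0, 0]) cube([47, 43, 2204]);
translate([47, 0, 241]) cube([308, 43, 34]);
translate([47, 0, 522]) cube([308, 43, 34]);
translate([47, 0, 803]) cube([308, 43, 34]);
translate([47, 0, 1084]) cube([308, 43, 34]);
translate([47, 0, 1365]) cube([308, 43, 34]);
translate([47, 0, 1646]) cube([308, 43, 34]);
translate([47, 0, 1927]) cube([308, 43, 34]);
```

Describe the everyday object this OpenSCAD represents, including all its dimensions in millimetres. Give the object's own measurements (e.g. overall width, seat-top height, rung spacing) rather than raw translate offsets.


A straight ladder. Two 47×43 mm vertical rails, 2204 mm tall, stand 402 mm apart (outside-to-outside) with their front faces coplanar on the −y side. 7 rungs, each 43 mm deep and 34 mm tall, span between the inner faces of the rails, front faces flush with the rails. The lowest rung's underside is at z = 241 mm and rungs are spaced 281 mm apart (underside to underside).


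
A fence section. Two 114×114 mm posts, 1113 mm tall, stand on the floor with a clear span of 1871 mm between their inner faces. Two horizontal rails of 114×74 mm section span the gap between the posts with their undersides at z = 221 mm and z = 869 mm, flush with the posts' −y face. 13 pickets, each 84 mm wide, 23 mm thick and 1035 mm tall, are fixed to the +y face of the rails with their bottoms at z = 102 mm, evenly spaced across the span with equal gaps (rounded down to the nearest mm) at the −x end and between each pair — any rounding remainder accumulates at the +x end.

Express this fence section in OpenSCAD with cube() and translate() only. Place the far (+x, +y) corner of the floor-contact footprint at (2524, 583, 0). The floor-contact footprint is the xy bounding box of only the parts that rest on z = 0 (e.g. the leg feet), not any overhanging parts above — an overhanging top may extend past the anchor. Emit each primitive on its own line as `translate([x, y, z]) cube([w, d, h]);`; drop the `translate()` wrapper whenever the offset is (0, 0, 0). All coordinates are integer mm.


translate([425, 469, 0]) cube([114, 114, 1113]);
translate([2410, 469, 0]) cube([114, 114, 1113]);
translate([539, 469, 221]) cube([1871, 114, 74]);
translate([539, 469, 869]) cube([1871, 114, 74]);
translate([594, 583, 102]) cube([84, 23, 1035]);
translate([733, 583, 102]) cube([84, 23, 1035]);
translate([872, 583, 102]) cube([84, 23, 1035]);
translate([1011, 583, 102]) cube([84, 23, 1035]);
translate([1150, 583, 102]) cube([84, 23, 1035]);
translate([1289, 583, 102]) cube([84, 23, 1035]);
translate([1428, 583, 102]) cube([84, 23, 1035]);
translate([1567, 583, 102]) cube([84, 23, 1035]);
translate([1706, 583, 102]) cube([84, 23, 1035]);
translate([1845, 583, 102]) cube([84, 23, 1035]);
translate([1984, 583, 102]) cube([84, 23, 1035]);
translate([2123, 583, 102]) cube([84, 23, 1035]);
translate([2262, 583, 102]) cube([84, 23, 1035]);


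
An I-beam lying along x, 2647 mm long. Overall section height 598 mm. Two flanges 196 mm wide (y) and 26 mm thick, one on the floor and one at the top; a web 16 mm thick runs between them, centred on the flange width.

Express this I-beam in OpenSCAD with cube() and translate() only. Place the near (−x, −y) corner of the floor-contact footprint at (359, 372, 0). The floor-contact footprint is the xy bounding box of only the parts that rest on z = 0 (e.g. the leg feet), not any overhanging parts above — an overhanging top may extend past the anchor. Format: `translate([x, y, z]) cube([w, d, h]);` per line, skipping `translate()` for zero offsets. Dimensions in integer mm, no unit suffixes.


translate([359, 372, 0]) cube([2647, 196, 26]);
translate([359, 462, 26]) cube([2647, 16, 546]);
translate([359, 372, 572]) cube([2647, 196, 26]);


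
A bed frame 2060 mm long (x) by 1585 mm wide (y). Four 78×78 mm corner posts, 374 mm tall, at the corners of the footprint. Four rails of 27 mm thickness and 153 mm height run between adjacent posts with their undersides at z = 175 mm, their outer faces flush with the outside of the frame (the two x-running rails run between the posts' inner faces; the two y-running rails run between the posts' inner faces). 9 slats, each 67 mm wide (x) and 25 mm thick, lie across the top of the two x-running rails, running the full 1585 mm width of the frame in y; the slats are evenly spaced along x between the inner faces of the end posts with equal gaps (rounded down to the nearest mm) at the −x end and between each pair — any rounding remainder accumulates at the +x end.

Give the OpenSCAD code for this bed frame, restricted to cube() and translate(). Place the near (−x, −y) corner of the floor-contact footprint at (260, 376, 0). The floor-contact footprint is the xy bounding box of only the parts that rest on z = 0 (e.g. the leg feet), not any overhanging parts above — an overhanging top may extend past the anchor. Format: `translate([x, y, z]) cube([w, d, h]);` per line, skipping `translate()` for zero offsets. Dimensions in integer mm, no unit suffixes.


translate([260, 376, 0]) cube([78, 78, 374]);
translate([260, 1883, 0]) cube([78, 78, 374]);
translate([2242, 376, 0]) cube([78, 78, 374]);
translate([2242, 1883, 0]) cube([78, 78, 374]);
translate([338, 376, 175]) cube([1904, 27, 153]);
translate([338, 1934, 175]) cube([1904, 27, 153]);
translate([260, 454, 175]) cube([27, 1429, 153]);
translate([2293, 454, 175]) cube([27, 1429, 153]);
translate([468, 376, 328]) cube([67, 1585, 25]);
translate([665, 376, 328]) cube([67, 1585, 25]);
translate([862, 376, 328]) cube([67, 1585, 25]);
translate([1059, 376, 328]) cube([67, 1585, 25]);
translate([1256, 376, 328]) cube([67, 1585, 25]);
translate([1453, 376, 328]) cube([67, 1585, 25]);
translate([1650, 376, 328]) cube([67, 1585, 25]);
translate([1847, 376, 328]) cube([67, 1585, 25]);
translate([2044, 376, 328]) cube([67, 1585, 25]);


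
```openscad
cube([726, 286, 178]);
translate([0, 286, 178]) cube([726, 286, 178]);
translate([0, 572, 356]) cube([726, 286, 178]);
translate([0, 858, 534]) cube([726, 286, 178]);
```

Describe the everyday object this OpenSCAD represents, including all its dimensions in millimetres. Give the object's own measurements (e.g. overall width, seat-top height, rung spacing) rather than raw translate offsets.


A straight staircase of 4 solid steps. Each step is 726 mm wide (x), 286 mm deep (y, the going) and 178 mm tall (the rise). The first step rests on the floor; each subsequent step sits one going further in +y and one rise higher in +z, directly behind and above the previous step with no overlap.


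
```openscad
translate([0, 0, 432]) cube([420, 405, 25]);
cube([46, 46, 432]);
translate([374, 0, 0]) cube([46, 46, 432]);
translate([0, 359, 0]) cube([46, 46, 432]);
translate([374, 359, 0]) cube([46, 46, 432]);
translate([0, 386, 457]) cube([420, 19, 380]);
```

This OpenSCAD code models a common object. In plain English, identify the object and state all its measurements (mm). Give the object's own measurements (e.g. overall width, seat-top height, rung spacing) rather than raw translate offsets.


A chair. The seat is a 420×405×25 mm slab with its top at z = 457 mm, on four 46×46 mm corner legs (flush with the seat edges, standing on z = 0). A flat backrest 19 mm thick, 380 mm tall, spans the full seat width and rises from the seat top along its +y edge, rear face flush with the rear of the seat.
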